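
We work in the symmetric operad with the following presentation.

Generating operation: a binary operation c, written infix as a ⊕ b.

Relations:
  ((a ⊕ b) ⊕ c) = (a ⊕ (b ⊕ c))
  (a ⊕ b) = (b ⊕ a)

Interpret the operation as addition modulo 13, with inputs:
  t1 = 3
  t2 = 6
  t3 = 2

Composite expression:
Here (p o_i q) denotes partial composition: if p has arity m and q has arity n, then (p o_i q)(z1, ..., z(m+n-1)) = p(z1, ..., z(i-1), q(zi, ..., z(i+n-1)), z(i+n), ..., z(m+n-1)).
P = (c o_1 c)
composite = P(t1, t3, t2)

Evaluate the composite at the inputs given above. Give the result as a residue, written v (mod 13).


11 (mod 13)

(t1 ⊕ t3) = 5
((t1 ⊕ t3) ⊕ t2) = 11


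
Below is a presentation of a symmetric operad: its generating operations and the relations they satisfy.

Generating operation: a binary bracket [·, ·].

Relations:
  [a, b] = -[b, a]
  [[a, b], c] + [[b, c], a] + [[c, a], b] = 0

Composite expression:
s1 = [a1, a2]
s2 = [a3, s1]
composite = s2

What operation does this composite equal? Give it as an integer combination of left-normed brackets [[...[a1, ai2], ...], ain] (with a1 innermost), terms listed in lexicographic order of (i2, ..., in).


-[[a1, a2], a3]


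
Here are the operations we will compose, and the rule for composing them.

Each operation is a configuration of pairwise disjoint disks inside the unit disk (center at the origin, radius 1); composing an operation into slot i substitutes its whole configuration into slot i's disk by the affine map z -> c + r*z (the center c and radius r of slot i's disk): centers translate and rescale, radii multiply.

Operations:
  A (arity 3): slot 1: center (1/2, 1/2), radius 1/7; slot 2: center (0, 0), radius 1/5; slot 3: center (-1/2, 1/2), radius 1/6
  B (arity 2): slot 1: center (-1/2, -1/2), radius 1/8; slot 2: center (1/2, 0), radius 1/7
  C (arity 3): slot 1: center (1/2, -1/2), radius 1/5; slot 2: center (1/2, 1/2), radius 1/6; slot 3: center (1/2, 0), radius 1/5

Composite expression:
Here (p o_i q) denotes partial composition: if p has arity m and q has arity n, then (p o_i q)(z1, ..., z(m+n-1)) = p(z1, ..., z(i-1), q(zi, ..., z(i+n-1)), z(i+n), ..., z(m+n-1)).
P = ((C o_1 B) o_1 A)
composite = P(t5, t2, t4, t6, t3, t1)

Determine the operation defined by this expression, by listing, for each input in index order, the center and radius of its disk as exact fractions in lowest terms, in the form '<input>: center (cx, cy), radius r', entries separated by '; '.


t1: center (1/2, 0), radius 1/5; t2: center (2/5, -3/5), radius 1/200; t3: center (1/2, 1/2), radius 1/6; t4: center (31/80, -47/80), radius 1/240; t5: center (33/80, -47/80), radius 1/280; t6: center (3/5, -1/2), radius 1/35

Follow each t-input down from C: c' goes to c + r*c', radius to r*r'.
tracing t5 down its 3-map path: center (33/80, -47/80), radius 1/280
tracing t2 down its 3-map path: center (2/5, -3/5), radius 1/200
tracing t4 down its 3-map path: center (31/80, -47/80), radius 1/240
tracing t6 down its 2-map path: center (3/5, -1/2), radius 1/35
tracing t3 down its 1-map path: center (1/2, 1/2), radius 1/6
tracing t1 down its 1-map path: center (1/2, 0), radius 1/5


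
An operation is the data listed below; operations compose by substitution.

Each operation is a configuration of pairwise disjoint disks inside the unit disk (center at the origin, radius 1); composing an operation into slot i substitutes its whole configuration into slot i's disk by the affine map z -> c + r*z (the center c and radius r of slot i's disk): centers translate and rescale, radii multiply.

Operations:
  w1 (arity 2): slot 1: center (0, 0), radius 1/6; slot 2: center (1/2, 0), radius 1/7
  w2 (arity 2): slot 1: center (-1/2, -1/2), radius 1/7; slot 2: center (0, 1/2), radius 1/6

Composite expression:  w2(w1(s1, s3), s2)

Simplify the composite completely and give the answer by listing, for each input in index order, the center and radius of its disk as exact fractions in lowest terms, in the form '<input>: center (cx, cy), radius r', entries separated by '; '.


s1: center (-1/2, -1/2), radius 1/42; s2: center (0, 1/2), radius 1/6; s3: center (-3/7, -1/2), radius 1/49


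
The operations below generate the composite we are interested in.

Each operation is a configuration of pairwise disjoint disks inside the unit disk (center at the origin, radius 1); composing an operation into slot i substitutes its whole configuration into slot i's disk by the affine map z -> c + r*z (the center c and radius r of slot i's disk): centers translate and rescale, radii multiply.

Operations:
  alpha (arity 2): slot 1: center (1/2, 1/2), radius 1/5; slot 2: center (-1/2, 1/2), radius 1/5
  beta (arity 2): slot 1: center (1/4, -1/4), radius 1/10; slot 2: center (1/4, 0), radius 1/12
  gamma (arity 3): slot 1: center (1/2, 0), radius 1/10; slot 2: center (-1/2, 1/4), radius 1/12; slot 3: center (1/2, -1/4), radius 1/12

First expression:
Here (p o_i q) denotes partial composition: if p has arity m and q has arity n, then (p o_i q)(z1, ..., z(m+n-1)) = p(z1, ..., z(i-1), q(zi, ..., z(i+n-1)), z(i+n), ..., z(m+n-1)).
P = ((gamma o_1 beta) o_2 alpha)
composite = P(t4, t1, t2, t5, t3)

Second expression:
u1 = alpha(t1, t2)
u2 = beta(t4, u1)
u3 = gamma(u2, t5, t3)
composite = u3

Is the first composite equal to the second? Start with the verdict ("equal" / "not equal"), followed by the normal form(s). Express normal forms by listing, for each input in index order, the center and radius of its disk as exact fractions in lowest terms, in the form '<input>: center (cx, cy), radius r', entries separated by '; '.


The first expression reduces to t1: center (127/240, 1/240), radius 1/600; t2: center (25/48, 1/240), radius 1/600; t3: center (1/2, -1/4), radius 1/12; t4: center (21/40, -1/40), radius 1/100; t5: center (-1/2, 1/4), radius 1/12
The second expression reduces to t1: center (127/240, 1/240), radius 1/600; t2: center (25/48, 1/240), radius 1/600; t3: center (1/2, -1/4), radius 1/12; t4: center (21/40, -1/40), radius 1/100; t5: center (-1/2, 1/4), radius 1/12
Identical normal forms: equal.

equal; both compose to t1: center (127/240, 1/240), radius 1/600; t2: center (25/48, 1/240), radius 1/600; t3: center (1/2, -1/4), radius 1/12; t4: center (21/40, -1/40), radius 1/100; t5: center (-1/2, 1/4), radius 1/12


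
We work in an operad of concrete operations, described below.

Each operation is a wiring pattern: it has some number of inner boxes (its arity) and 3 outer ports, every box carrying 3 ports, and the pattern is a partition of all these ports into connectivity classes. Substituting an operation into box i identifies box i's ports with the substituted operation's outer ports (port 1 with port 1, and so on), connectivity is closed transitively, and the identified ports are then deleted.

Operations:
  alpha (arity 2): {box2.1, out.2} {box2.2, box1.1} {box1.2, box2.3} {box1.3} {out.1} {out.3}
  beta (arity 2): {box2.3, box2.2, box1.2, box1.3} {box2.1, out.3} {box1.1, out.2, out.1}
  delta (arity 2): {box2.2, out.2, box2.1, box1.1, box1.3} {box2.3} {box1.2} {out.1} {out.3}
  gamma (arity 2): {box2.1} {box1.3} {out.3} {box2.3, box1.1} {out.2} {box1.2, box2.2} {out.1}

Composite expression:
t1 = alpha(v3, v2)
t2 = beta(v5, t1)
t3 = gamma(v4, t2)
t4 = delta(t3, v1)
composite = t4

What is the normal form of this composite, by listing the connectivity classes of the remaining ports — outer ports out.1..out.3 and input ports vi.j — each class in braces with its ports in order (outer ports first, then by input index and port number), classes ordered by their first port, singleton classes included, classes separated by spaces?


Treat the ports identified at delta as solder joints: merge, then drop.
composing alpha on (v3, v2), with out.j its own outer ports: {out.1} {out.2, v2.1} {out.3} {v2.2, v3.1} {v2.3, v3.2} {v3.3}
composing beta on (v5, v3, v2), with out.j its own outer ports: {out.1, out.2, v5.1} {out.3} {v2.1, v5.2, v5.3} {v2.2, v3.1} {v2.3, v3.2} {v3.3}
composing gamma on (v4, v5, v3, v2), with out.j its own outer ports: {out.1} {out.2} {out.3} {v2.1, v5.2, v5.3} {v2.2, v3.1} {v2.3, v3.2} {v3.3} {v4.1} {v4.2, v5.1} {v4.3}
composing delta on (v4, v5, v3, v2, v1), with out.j its own outer ports: {out.1} {out.2, v1.1, v1.2} {out.3} {v1.3} {v2.1, v5.2, v5.3} {v2.2, v3.1} {v2.3, v3.2} {v3.3} {v4.1} {v4.2, v5.1} {v4.3}

{out.1} {out.2, v1.1, v1.2} {out.3} {v1.3} {v2.1, v5.2, v5.3} {v2.2, v3.1} {v2.3, v3.2} {v3.3} {v4.1} {v4.2, v5.1} {v4.3}


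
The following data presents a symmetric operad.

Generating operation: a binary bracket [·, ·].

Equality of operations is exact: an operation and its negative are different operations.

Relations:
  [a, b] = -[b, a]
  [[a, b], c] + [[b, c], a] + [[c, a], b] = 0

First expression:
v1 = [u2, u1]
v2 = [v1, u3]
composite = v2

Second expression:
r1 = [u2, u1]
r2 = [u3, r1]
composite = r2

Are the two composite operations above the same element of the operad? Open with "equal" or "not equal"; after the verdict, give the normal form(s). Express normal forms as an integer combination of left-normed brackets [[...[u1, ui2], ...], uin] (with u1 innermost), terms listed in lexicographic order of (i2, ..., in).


not equal; first: -[[u1, u2], u3]; second: [[u1, u2], u3]

In normal form, the first expression is -[[u1, u2], u3]
In normal form, the second expression is [[u1, u2], u3]
Distinct normal forms: not equal.


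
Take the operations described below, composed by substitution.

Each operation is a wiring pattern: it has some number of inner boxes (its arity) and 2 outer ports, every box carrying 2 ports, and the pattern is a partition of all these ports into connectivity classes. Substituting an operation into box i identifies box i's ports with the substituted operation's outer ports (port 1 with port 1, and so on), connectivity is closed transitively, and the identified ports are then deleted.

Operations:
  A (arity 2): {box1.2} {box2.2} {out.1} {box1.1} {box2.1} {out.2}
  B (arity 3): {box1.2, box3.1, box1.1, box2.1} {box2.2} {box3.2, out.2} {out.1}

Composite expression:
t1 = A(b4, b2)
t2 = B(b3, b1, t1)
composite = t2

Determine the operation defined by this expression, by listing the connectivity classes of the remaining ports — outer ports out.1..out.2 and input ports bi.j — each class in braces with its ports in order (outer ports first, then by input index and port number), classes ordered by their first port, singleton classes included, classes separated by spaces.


{out.1} {out.2} {b1.1, b3.1, b3.2} {b1.2} {b2.1} {b2.2} {b4.1} {b4.2}

Two ports join when wires chain via B-identified ports.
A over (b4, b2) gives {out.1} {out.2} {b2.1} {b2.2} {b4.1} {b4.2}, out.j being that stage's outer ports
B over (b3, b1, b4, b2) gives {out.1} {out.2} {b1.1, b3.1, b3.2} {b1.2} {b2.1} {b2.2} {b4.1} {b4.2}, out.j being that stage's outer ports


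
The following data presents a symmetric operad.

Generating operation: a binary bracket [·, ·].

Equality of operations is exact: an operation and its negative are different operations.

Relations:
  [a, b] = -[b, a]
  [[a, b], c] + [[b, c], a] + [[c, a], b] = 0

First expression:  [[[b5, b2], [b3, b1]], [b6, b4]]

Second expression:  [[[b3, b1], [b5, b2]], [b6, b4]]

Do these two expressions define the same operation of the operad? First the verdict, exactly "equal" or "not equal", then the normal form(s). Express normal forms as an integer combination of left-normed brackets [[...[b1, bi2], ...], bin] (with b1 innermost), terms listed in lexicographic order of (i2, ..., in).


not equal; first: [[[[[b1, b3], b2], b5], b4], b6] - [[[[[b1, b3], b2], b5], b6], b4] - [[[[[b1, b3], b5], b2], b4], b6] + [[[[[b1, b3], b5], b2], b6], b4]; second: -[[[[[b1, b3], b2], b5], b4], b6] + [[[[[b1, b3], b2], b5], b6], b4] + [[[[[b1, b3], b5], b2], b4], b6] - [[[[[b1, b3], b5], b2], b6], b4]

Normal form of the first expression: [[[[[b1, b3], b2], b5], b4], b6] - [[[[[b1, b3], b2], b5], b6], b4] - [[[[[b1, b3], b5], b2], b4], b6] + [[[[[b1, b3], b5], b2], b6], b4]
Normal form of the second expression: -[[[[[b1, b3], b2], b5], b4], b6] + [[[[[b1, b3], b2], b5], b6], b4] + [[[[[b1, b3], b5], b2], b4], b6] - [[[[[b1, b3], b5], b2], b6], b4]
No match — not equal.


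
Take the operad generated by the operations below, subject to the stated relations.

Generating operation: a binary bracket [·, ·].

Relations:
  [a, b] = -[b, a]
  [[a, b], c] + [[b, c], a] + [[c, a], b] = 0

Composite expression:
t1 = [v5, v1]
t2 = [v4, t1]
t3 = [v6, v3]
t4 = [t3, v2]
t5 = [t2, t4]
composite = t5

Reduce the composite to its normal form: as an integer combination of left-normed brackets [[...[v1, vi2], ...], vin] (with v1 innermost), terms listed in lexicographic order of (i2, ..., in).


[[[[[v1, v5], v4], v2], v3], v6] - [[[[[v1, v5], v4], v2], v6], v3] - [[[[[v1, v5], v4], v3], v6], v2] + [[[[[v1, v5], v4], v6], v3], v2]

Left-normed coefficients sit on the v1-initial expansion words.
Composite bracket: [[v4, [v5, v1]], [[v6, v3], v2]]
Under [a, b] = ab - ba we get 32 signed associative words (2^5 = 32).
Only words starting with v1 matter:
  v1v5v4v2v3v6 (sign +1) contributes +[[[[[v1, v5], v4], v2], v3], v6]
  v1v5v4v2v6v3 (sign -1) contributes -[[[[[v1, v5], v4], v2], v6], v3]
  v1v5v4v3v6v2 (sign -1) contributes -[[[[[v1, v5], v4], v3], v6], v2]
  v1v5v4v6v3v2 (sign +1) contributes +[[[[[v1, v5], v4], v6], v3], v2]


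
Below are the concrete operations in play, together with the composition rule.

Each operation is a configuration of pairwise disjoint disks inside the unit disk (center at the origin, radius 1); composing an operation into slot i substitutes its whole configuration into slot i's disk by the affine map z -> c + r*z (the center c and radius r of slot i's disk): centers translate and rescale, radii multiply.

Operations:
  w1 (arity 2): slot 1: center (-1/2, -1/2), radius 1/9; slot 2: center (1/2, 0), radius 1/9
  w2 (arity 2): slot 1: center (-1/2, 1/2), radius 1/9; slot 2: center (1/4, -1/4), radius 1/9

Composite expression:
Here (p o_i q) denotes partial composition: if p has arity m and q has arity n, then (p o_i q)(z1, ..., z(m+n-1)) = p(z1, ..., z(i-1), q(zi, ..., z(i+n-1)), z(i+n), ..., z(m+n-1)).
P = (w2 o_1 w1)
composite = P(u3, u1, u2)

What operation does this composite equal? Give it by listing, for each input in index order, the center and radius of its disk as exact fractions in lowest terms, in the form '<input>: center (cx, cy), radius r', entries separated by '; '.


u1: center (-4/9, 1/2), radius 1/81; u2: center (1/4, -1/4), radius 1/9; u3: center (-5/9, 4/9), radius 1/81

Follow each u-input down from w2: c' goes to c + r*c', radius to r*r'.
u3: after 2 affine steps, its disk has center (-5/9, 4/9), radius 1/81
u1: after 2 affine steps, its disk has center (-4/9, 1/2), radius 1/81
u2: after 1 affine step, its disk has center (1/4, -1/4), radius 1/9


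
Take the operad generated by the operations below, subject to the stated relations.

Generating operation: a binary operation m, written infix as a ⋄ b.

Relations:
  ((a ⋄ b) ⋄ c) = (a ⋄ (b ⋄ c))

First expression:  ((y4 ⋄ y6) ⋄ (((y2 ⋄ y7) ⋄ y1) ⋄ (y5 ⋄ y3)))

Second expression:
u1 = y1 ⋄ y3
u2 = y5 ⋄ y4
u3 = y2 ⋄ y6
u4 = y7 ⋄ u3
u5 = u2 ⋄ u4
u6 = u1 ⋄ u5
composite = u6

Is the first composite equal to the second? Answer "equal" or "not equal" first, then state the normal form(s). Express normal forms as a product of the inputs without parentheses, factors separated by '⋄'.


not equal — first y4 ⋄ y6 ⋄ y2 ⋄ y7 ⋄ y1 ⋄ y5 ⋄ y3, second y1 ⋄ y3 ⋄ y5 ⋄ y4 ⋄ y7 ⋄ y2 ⋄ y6

In normal form, the first expression is y4 ⋄ y6 ⋄ y2 ⋄ y7 ⋄ y1 ⋄ y5 ⋄ y3
In normal form, the second expression is y1 ⋄ y3 ⋄ y5 ⋄ y4 ⋄ y7 ⋄ y2 ⋄ y6
They disagree, so not equal.


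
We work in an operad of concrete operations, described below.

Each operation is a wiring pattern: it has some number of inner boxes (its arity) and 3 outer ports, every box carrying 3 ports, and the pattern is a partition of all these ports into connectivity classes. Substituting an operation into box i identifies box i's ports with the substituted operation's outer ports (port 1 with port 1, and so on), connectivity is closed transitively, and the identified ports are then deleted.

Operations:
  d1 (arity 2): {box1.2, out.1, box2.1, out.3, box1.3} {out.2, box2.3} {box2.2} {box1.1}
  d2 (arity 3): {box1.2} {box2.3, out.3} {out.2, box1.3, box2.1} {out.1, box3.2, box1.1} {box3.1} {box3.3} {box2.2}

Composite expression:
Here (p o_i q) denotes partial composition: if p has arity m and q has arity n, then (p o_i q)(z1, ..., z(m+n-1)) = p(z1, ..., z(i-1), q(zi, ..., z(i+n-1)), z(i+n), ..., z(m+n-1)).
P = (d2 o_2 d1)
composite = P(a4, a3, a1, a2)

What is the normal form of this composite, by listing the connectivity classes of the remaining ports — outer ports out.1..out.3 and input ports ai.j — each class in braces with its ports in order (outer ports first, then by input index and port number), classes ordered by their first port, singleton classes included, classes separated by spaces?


{out.1, a2.2, a4.1} {out.2, out.3, a1.1, a3.2, a3.3, a4.3} {a1.2} {a1.3} {a2.1} {a2.3} {a3.1} {a4.2}

Connectivity passes through glued d2-boundaries; trace each wire chain.
the subtree at d1 composes to {out.1, out.3, a1.1, a3.2, a3.3} {out.2, a1.3} {a1.2} {a3.1} on (a3, a1); out.j = own outer ports
the subtree at d2 composes to {out.1, a2.2, a4.1} {out.2, out.3, a1.1, a3.2, a3.3, a4.3} {a1.2} {a1.3} {a2.1} {a2.3} {a3.1} {a4.2} on (a4, a3, a1, a2); out.j = own outer ports


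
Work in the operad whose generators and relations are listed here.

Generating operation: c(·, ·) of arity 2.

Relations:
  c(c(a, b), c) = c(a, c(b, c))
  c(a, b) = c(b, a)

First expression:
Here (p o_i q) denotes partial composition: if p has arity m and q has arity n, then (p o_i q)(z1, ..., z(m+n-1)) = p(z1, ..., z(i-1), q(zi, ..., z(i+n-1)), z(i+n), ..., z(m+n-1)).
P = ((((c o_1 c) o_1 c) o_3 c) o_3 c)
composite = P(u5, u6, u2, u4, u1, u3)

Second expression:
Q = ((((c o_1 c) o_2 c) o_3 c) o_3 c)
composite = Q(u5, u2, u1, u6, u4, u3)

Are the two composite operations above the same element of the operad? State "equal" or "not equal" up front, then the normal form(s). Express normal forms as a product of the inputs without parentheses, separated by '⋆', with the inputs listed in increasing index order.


equal: each reduces to u1 ⋆ u2 ⋆ u3 ⋆ u4 ⋆ u5 ⋆ u6


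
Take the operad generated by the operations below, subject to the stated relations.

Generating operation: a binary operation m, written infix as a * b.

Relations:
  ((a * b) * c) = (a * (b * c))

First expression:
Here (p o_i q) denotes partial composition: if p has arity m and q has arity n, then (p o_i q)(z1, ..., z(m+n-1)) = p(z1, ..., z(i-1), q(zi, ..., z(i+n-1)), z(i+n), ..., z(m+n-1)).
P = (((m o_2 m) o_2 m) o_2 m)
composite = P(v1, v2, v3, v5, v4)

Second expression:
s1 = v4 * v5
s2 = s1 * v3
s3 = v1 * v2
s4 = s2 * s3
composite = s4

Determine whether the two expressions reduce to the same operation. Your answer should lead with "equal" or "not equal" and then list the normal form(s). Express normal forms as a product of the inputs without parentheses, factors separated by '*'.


not equal; first: v1 * v2 * v3 * v5 * v4; second: v4 * v5 * v3 * v1 * v2

Reducing the first expression gives v1 * v2 * v3 * v5 * v4
Reducing the second expression gives v4 * v5 * v3 * v1 * v2
Different reductions; not equal.


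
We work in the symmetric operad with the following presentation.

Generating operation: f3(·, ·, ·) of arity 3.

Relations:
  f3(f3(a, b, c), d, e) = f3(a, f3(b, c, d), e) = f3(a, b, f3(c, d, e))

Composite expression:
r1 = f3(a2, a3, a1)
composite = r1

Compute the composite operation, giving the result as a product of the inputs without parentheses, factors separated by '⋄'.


a2 ⋄ a3 ⋄ a1

Key point: f3 is associative — brackets drop, the a-order remains.
f3(a2, a3, a1) linearizes to a2 ⋄ a3 ⋄ a1


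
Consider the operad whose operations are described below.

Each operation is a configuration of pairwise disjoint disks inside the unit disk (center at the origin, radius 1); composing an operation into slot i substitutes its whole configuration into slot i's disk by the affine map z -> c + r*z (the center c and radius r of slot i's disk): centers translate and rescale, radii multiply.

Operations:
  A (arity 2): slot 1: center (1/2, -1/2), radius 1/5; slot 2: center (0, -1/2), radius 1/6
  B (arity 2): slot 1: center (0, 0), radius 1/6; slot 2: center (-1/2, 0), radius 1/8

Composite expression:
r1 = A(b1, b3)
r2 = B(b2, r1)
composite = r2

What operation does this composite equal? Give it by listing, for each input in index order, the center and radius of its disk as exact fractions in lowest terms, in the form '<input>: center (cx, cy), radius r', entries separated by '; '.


Each b-disk chains the slot maps above it in B; radii multiply.
input b2: composing its 1 substitution step yields center (0, 0), radius 1/6
input b1: composing its 2 substitution steps yields center (-7/16, -1/16), radius 1/40
input b3: composing its 2 substitution steps yields center (-1/2, -1/16), radius 1/48

b1: center (-7/16, -1/16), radius 1/40; b2: center (0, 0), radius 1/6; b3: center (-1/2, -1/16), radius 1/48


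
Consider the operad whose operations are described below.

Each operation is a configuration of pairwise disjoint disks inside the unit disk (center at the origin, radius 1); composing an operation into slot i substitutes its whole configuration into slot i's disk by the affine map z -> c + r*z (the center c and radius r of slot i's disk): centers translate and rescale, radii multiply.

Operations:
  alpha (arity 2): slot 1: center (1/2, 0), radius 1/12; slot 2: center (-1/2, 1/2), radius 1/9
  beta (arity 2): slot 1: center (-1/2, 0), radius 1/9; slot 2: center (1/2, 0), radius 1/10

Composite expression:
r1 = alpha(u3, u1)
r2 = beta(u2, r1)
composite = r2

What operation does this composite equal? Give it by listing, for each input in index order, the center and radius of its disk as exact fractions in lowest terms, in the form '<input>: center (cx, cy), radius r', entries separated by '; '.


u1: center (9/20, 1/20), radius 1/90; u2: center (-1/2, 0), radius 1/9; u3: center (11/20, 0), radius 1/120


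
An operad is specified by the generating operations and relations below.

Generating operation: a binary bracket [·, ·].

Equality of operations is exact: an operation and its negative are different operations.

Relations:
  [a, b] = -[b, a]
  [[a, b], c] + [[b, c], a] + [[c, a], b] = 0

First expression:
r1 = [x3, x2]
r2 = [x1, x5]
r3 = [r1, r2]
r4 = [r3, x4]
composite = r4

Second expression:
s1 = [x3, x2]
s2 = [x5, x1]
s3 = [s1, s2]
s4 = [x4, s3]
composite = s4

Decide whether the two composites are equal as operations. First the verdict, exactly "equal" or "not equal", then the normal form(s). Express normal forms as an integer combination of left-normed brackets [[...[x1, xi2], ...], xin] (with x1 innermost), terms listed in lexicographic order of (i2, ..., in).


equal; the common form is [[[[x1, x5], x2], x3], x4] - [[[[x1, x5], x3], x2], x4]

The first composite normalizes to [[[[x1, x5], x2], x3], x4] - [[[[x1, x5], x3], x2], x4]
The second composite normalizes to [[[[x1, x5], x2], x3], x4] - [[[[x1, x5], x3], x2], x4]
Same normal form: equal.


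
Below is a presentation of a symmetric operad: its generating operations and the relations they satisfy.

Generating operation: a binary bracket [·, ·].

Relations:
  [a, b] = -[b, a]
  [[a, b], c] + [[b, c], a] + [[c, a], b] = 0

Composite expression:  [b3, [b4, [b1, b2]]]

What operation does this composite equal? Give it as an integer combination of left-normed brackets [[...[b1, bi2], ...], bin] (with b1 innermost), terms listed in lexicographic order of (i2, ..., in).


[[[b1, b2], b4], b3]


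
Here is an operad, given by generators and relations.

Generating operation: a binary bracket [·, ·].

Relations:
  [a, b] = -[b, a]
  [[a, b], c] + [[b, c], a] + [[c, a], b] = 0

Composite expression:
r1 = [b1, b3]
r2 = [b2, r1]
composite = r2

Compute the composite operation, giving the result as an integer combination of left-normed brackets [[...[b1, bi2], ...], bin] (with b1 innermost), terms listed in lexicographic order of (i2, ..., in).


-[[b1, b3], b2]

Antisymmetry and Jacobi reduce to b1-anchored left-normed brackets.
Composite bracket: [b2, [b1, b3]]
Full expansion: 4 signed words from ab - ba (2^2 = 4).
Only words starting with b1 matter:
  b1b3b2 appears with sign -1, giving the term -[[b1, b3], b2]


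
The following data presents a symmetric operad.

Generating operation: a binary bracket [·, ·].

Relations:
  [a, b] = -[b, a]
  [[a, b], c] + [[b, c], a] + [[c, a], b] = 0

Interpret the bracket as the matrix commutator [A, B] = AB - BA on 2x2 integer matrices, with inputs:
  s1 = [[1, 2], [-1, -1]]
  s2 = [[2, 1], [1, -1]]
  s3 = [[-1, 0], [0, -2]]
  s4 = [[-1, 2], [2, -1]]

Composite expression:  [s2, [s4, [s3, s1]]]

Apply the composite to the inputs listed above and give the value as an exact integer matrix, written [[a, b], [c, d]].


[[0, 4], [-4, 0]]

[s3, s1] = [[0, 2], [1, 0]]
[s4, [s3, s1]] = [[-2, 0], [0, 2]]
[s2, [s4, [s3, s1]]] = [[0, 4], [-4, 0]]


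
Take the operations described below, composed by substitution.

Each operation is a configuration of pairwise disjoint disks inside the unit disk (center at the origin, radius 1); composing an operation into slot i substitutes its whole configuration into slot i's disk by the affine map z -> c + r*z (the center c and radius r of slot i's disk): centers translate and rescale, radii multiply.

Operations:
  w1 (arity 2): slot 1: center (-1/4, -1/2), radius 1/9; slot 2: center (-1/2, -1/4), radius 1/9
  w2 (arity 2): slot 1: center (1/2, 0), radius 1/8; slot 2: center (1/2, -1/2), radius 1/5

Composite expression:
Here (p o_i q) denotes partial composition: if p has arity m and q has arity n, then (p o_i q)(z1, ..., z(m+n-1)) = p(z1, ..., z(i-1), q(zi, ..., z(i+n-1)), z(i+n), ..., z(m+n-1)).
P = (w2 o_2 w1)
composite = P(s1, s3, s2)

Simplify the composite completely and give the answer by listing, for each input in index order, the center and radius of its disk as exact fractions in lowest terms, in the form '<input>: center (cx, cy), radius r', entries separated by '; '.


s1: center (1/2, 0), radius 1/8; s2: center (2/5, -11/20), radius 1/45; s3: center (9/20, -3/5), radius 1/45

Follow each s-input down from w2: c' goes to c + r*c', radius to r*r'.
s1 passes through 1 substitution, ending at center (1/2, 0), radius 1/8
s3 passes through 2 substitutions, ending at center (9/20, -3/5), radius 1/45
s2 passes through 2 substitutions, ending at center (2/5, -11/20), radius 1/45


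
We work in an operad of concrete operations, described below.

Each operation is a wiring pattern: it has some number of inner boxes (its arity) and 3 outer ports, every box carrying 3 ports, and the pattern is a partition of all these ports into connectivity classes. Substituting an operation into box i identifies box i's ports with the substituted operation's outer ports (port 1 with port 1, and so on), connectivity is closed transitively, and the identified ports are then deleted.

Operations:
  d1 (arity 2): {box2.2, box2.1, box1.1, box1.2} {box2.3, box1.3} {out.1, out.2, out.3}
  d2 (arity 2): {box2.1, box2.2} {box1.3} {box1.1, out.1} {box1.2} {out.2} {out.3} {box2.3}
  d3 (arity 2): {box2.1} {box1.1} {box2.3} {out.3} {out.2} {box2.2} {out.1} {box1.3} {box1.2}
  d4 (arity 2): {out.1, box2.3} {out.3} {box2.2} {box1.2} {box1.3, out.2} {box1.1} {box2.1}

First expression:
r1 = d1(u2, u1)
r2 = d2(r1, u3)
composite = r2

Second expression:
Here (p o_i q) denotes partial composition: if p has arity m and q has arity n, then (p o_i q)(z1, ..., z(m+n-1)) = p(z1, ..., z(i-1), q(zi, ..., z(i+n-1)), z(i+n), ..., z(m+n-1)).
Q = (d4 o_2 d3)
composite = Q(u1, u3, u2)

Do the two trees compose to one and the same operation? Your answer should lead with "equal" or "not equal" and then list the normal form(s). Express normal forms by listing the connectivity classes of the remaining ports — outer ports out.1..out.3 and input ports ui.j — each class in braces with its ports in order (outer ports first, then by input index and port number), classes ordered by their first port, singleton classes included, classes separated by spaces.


not equal; first: {out.1} {out.2} {out.3} {u1.1, u1.2, u2.1, u2.2} {u1.3, u2.3} {u3.1, u3.2} {u3.3}; second: {out.1} {out.2, u1.3} {out.3} {u1.1} {u1.2} {u2.1} {u2.2} {u2.3} {u3.1} {u3.2} {u3.3}

Reducing the first expression gives {out.1} {out.2} {out.3} {u1.1, u1.2, u2.1, u2.2} {u1.3, u2.3} {u3.1, u3.2} {u3.3}
Reducing the second expression gives {out.1} {out.2, u1.3} {out.3} {u1.1} {u1.2} {u2.1} {u2.2} {u2.3} {u3.1} {u3.2} {u3.3}
They disagree, so not equal.


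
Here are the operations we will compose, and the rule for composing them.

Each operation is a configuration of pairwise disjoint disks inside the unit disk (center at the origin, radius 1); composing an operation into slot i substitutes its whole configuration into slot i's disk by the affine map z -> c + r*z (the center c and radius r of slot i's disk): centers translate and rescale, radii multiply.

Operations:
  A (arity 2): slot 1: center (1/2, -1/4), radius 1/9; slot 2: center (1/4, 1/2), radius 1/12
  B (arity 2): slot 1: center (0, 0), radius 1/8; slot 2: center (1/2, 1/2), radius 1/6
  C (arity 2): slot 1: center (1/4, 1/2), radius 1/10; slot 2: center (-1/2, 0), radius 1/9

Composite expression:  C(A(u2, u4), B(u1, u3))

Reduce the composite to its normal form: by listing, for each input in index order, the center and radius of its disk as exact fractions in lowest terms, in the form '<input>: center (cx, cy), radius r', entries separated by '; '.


Only the slot chain above each u matters under C; compose those maps.
tracing u2 down its 2-map path: center (3/10, 19/40), radius 1/90
tracing u4 down its 2-map path: center (11/40, 11/20), radius 1/120
tracing u1 down its 2-map path: center (-1/2, 0), radius 1/72
tracing u3 down its 2-map path: center (-4/9, 1/18), radius 1/54

u1: center (-1/2, 0), radius 1/72; u2: center (3/10, 19/40), radius 1/90; u3: center (-4/9, 1/18), radius 1/54; u4: center (11/40, 11/20), radius 1/120


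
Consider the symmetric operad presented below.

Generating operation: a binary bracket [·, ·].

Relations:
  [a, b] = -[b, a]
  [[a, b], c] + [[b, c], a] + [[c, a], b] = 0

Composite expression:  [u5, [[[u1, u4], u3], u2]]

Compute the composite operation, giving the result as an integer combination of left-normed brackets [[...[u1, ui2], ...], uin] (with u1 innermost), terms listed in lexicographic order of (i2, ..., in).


-[[[[u1, u4], u3], u2], u5]


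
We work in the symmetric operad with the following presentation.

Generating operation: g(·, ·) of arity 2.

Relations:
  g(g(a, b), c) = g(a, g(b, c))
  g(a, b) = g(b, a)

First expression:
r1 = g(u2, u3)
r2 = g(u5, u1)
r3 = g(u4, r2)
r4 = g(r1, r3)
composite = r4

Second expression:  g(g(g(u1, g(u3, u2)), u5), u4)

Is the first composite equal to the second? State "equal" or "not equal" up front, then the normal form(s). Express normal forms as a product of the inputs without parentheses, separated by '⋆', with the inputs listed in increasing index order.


Reducing the first expression gives u1 ⋆ u2 ⋆ u3 ⋆ u4 ⋆ u5
Reducing the second expression gives u1 ⋆ u2 ⋆ u3 ⋆ u4 ⋆ u5
The forms coincide; equal.

equal — both sides give u1 ⋆ u2 ⋆ u3 ⋆ u4 ⋆ u5


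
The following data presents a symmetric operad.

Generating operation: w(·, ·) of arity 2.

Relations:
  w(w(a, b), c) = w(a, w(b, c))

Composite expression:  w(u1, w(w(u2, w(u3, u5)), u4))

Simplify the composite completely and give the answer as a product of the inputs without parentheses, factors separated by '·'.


u1 · u2 · u3 · u5 · u4


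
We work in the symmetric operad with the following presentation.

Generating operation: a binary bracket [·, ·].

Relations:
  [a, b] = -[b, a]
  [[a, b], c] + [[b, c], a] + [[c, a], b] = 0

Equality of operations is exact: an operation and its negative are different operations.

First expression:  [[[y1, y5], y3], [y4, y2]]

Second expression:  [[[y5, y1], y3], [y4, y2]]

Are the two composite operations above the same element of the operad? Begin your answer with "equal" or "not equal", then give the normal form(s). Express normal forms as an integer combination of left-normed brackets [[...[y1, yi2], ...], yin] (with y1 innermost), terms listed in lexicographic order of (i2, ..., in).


not equal; first: -[[[[y1, y5], y3], y2], y4] + [[[[y1, y5], y3], y4], y2]; second: [[[[y1, y5], y3], y2], y4] - [[[[y1, y5], y3], y4], y2]

In normal form, the first expression is -[[[[y1, y5], y3], y2], y4] + [[[[y1, y5], y3], y4], y2]
In normal form, the second expression is [[[[y1, y5], y3], y2], y4] - [[[[y1, y5], y3], y4], y2]
No match — not equal.


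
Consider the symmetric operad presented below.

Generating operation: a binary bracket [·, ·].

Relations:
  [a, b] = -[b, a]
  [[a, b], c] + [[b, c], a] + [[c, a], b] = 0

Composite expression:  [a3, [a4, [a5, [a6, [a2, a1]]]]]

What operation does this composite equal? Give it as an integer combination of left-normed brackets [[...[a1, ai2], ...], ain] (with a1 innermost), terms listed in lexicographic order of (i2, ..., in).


-[[[[[a1, a2], a6], a5], a4], a3]

Left-normed coefficients sit on the a1-initial expansion words.
Composite bracket: [a3, [a4, [a5, [a6, [a2, a1]]]]]
Applying ab - ba throughout gives 32 signed words (2^5 = 32).
Collect the words opening with a1:
  from a1a2a6a5a4a3, sign -1: term -[[[[[a1, a2], a6], a5], a4], a3]


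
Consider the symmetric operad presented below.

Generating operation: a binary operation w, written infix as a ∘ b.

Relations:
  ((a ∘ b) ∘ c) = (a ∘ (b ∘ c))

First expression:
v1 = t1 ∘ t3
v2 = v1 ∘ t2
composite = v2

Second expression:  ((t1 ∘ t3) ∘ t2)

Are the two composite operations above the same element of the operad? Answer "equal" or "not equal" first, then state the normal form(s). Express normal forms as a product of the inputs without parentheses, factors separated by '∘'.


equal: each reduces to t1 ∘ t3 ∘ t2

The first composite normalizes to t1 ∘ t3 ∘ t2
The second composite normalizes to t1 ∘ t3 ∘ t2
Same normal form: equal.


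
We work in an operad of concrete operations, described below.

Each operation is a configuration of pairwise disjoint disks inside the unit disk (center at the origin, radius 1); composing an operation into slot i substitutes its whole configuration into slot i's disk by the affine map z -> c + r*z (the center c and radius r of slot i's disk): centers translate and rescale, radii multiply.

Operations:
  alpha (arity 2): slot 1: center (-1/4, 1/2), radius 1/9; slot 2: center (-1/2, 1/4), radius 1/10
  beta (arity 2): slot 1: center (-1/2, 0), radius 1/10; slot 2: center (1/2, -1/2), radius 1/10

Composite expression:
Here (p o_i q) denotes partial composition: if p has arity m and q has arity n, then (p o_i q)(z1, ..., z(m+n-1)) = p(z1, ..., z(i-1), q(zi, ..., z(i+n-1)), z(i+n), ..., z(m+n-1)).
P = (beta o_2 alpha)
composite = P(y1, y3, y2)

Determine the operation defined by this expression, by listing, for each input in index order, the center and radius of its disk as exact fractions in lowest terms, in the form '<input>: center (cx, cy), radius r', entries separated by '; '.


y1: center (-1/2, 0), radius 1/10; y2: center (9/20, -19/40), radius 1/100; y3: center (19/40, -9/20), radius 1/90

Follow each y-input down from beta: c' goes to c + r*c', radius to r*r'.
y1 passes through 1 substitution, ending at center (-1/2, 0), radius 1/10
y3 passes through 2 substitutions, ending at center (19/40, -9/20), radius 1/90
y2 passes through 2 substitutions, ending at center (9/20, -19/40), radius 1/100


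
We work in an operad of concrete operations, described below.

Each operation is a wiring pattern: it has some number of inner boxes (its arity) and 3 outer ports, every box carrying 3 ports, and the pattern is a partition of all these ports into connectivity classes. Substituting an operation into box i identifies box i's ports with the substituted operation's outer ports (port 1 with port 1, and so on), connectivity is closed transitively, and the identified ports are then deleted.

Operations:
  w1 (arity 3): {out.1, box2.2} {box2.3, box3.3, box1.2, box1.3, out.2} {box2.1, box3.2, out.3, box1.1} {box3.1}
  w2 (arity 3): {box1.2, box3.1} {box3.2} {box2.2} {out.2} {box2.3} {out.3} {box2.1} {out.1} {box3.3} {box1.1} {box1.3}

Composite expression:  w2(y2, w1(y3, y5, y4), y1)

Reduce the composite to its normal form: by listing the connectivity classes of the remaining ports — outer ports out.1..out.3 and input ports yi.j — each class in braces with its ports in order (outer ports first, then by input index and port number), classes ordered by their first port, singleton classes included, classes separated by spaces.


{out.1} {out.2} {out.3} {y1.1, y2.2} {y1.2} {y1.3} {y2.1} {y2.3} {y3.1, y4.2, y5.1} {y3.2, y3.3, y4.3, y5.3} {y4.1} {y5.2}

Reachability decides: close wires over w2-identified ports.
the subtree at w1 composes to {out.1, y5.2} {out.2, y3.2, y3.3, y4.3, y5.3} {out.3, y3.1, y4.2, y5.1} {y4.1} on (y3, y5, y4); out.j = own outer ports
the subtree at w2 composes to {out.1} {out.2} {out.3} {y1.1, y2.2} {y1.2} {y1.3} {y2.1} {y2.3} {y3.1, y4.2, y5.1} {y3.2, y3.3, y4.3, y5.3} {y4.1} {y5.2} on (y2, y3, y5, y4, y1); out.j = own outer ports


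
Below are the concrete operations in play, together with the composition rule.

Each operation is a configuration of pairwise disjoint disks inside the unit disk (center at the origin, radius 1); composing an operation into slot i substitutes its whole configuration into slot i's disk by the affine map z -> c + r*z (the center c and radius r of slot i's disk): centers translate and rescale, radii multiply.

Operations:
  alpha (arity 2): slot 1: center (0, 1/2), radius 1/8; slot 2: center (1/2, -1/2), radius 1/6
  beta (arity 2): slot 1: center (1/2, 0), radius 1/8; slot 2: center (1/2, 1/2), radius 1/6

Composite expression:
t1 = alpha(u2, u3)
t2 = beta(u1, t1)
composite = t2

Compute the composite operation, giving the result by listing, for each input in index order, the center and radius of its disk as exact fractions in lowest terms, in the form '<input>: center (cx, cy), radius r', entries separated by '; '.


u1: center (1/2, 0), radius 1/8; u2: center (1/2, 7/12), radius 1/48; u3: center (7/12, 5/12), radius 1/36


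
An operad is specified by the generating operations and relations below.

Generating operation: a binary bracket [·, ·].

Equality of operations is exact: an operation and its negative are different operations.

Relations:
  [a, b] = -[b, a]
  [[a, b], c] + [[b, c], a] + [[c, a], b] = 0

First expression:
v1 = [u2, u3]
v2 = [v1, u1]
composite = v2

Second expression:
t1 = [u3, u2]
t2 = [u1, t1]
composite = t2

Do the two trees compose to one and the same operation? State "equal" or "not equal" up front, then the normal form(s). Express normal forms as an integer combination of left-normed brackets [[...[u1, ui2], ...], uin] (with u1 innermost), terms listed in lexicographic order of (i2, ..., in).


The first expression reduces to -[[u1, u2], u3] + [[u1, u3], u2]
The second expression reduces to -[[u1, u2], u3] + [[u1, u3], u2]
The normal forms match — equal.

equal — both sides give -[[u1, u2], u3] + [[u1, u3], u2]


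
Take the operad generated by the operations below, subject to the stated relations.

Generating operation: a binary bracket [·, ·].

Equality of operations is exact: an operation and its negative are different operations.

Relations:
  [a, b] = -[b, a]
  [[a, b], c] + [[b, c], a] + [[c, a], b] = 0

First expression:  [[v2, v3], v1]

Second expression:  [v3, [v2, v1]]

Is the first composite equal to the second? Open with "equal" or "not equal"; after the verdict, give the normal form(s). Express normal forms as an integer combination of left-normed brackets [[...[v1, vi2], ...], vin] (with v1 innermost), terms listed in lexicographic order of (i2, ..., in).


not equal; first: -[[v1, v2], v3] + [[v1, v3], v2]; second: [[v1, v2], v3]
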